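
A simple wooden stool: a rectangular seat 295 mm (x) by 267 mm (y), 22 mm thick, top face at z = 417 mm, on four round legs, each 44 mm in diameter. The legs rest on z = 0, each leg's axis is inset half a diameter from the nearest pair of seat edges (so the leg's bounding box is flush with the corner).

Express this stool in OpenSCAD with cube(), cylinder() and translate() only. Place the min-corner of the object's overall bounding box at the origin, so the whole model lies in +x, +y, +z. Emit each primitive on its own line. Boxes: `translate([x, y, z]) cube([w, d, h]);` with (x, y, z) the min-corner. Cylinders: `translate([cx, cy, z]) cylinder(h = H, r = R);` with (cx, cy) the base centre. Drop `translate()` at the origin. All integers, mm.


translate([0, 0, 395]) cube([295, 267, 22]);
translate([22, 22, 0]) cylinder(h = 395, r = 22);
translate([273, 22, 0]) cylinder(h = 395, r = 22);
translate([22, 245, 0]) cylinder(h = 395, r = 22);
translate([273, 245, 0]) cylinder(h = 395, r = 22);


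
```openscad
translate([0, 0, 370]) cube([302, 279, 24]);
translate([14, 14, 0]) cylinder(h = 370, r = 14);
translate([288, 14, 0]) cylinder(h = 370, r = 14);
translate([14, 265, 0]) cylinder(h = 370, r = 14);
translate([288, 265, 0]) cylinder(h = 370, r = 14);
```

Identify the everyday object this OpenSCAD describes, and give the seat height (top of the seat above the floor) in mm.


A stool. The seat height is 394 mm.

A 302×279×24 slab at z = 370 on four corner cylinders — a stool. The seat top is 370 + 24 = 394 mm.


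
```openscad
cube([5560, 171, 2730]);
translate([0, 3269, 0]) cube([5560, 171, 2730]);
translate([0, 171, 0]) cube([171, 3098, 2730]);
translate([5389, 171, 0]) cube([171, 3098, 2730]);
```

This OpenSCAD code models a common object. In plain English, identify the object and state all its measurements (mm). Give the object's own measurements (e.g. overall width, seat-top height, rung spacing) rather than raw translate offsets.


The wall frame of a small rectangular building: four walls, each 2730 mm tall and 171 mm thick, enclosing a footprint 5560 mm (x) by 3440 mm (y) outside-to-outside, with no floor or roof. The front and back walls (the −y and +y sides) span the full width; the two side walls fit between them.


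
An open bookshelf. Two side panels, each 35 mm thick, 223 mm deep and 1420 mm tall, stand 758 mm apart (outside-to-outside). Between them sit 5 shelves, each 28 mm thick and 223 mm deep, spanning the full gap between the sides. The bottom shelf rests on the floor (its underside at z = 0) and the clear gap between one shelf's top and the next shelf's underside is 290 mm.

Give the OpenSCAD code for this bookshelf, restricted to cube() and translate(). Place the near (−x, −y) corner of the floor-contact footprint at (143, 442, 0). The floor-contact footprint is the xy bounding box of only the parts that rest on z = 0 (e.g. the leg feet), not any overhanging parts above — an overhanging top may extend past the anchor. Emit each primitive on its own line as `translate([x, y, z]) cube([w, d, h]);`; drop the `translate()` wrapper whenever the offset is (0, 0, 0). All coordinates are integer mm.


translate([143, 442, 0]) cube([35, 223, 1420]);
translate([866, 442, 0]) cube([35, 223, 1420]);
translate([178, 442, 0]) cube([688, 223, 28]);
translate([178, 442, 318]) cube([688, 223, 28]);
translate([178, 442, 636]) cube([688, 223, 28]);
translate([178, 442, 954]) cube([688, 223, 28]);
translate([178, 442, 1272]) cube([688, 223, 28]);


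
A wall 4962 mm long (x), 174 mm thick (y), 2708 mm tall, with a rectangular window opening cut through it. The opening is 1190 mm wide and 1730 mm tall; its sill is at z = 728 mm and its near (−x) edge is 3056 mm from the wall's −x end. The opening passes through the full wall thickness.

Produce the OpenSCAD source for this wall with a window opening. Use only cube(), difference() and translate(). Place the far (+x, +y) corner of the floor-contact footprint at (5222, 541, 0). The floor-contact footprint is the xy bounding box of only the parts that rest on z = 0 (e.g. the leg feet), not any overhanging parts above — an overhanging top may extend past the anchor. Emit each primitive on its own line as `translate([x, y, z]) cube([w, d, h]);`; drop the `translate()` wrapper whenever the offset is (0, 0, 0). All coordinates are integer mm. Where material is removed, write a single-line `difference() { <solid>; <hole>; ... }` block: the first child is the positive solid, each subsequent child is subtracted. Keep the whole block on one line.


difference() { translate([260, 367, 0]) cube([4962, 174, 2708]); translate([3316, 367, 728]) cube([1190, 174, 1730]); }


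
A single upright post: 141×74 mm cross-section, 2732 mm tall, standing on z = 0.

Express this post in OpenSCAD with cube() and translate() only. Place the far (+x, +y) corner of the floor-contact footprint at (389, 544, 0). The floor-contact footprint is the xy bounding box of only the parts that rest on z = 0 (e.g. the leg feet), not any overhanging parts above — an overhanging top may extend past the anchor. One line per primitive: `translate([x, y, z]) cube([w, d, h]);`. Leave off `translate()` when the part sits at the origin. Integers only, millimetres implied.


translate([248, 470, 0]) cube([141, 74, 2732]);


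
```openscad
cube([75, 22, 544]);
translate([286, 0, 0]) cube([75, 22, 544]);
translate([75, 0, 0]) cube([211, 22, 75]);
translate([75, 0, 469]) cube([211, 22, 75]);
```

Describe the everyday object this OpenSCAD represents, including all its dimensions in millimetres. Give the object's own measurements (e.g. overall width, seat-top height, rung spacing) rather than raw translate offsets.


A rectangular picture frame lying in the x–z plane (depth along y). The opening is 211 mm wide (x) by 394 mm tall (z), surrounded by a border 75 mm wide on all four sides. The frame is 22 mm deep and is made of two full-height vertical stiles with two horizontal rails fitted between them.


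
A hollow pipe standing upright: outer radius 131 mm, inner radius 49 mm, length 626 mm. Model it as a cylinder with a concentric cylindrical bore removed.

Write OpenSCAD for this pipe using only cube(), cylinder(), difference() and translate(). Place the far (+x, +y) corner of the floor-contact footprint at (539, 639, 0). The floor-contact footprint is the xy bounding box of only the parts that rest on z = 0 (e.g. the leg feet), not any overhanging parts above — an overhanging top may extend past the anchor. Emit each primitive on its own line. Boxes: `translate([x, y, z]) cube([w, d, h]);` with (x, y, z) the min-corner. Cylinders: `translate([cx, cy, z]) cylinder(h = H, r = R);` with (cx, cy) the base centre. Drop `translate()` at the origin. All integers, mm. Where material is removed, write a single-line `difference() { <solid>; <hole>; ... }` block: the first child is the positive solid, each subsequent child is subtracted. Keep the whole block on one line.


difference() { translate([408, 508, 0]) cylinder(h = 626, r = 131); translate([408, 508, 0]) cylinder(h = 626, r = 49); }


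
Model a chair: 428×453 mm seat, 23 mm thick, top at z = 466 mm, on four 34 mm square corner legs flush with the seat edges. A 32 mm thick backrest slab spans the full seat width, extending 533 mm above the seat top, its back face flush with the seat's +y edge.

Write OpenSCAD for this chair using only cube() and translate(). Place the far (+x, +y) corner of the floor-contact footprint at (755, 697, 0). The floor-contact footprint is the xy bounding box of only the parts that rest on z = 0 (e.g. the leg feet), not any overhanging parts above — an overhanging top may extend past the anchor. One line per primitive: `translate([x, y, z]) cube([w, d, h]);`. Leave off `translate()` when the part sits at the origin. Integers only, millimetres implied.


translate([327, 244, 443]) cube([428, 453, 23]);
translate([327, 244, 0]) cube([34, 34, 443]);
translate([721, 244, 0]) cube([34, 34, 443]);
translate([327, 663, 0]) cube([34, 34, 443]);
translate([721, 663, 0]) cube([34, 34, 443]);
translate([327, 665, 466]) cube([428, 32, 533]);


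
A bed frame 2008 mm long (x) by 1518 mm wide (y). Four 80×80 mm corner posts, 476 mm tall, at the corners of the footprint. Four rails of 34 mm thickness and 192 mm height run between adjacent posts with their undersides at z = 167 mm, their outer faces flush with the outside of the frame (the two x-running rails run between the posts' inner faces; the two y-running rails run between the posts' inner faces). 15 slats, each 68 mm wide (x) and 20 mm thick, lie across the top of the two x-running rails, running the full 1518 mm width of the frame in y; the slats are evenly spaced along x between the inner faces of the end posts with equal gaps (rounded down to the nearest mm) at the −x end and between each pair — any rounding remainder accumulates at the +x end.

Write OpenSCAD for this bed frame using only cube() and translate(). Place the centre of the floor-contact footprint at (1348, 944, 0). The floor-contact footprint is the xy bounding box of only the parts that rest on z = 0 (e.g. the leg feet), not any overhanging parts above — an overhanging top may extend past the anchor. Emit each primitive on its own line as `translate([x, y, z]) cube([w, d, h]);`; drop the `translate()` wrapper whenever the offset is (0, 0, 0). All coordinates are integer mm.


// slat z = rail_z + rail_h = 167 + 192 = 359
// slat gap = ⌊(1848 − 15·68) / 16⌋ = 51
translate([344, 185, 0]) cube([80, 80, 476]);
translate([344, 1623, 0]) cube([80, 80, 476]);
translate([2272, 185, 0]) cube([80, 80, 476]);
translate([2272, 1623, 0]) cube([80, 80, 476]);
translate([424, 185, 167]) cube([1848, 34, 192]);
translate([424, 1669, 167]) cube([1848, 34, 192]);
translate([344, 265, 167]) cube([34, 1358, 192]);
translate([2318, 265, 167]) cube([34, 1358, 192]);
translate([475, 185, 359]) cube([68, 1518, 20]);
translate([594, 185, 359]) cube([68, 1518, 20]);
translate([713, 185, 359]) cube([68, 1518, 20]);
translate([832, 185, 359]) cube([68, 1518, 20]);
translate([951, 185, 359]) cube([68, 1518, 20]);
translate([1070, 185, 359]) cube([68, 1518, 20]);
translate([1189, 185, 359]) cube([68, 1518, 20]);
translate([1308, 185, 359]) cube([68, 1518, 20]);
translate([1427, 185, 359]) cube([68, 1518, 20]);
translate([1546, 185, 359]) cube([68, 1518, 20]);
translate([1665, 185, 359]) cube([68, 1518, 20]);
translate([1784, 185, 359]) cube([68, 1518, 20]);
translate([1903, 185, 359]) cube([68, 1518, 20]);
translate([2022, 185, 359]) cube([68, 1518, 20]);
translate([2141, 185, 359]) cube([68, 1518, 20]);


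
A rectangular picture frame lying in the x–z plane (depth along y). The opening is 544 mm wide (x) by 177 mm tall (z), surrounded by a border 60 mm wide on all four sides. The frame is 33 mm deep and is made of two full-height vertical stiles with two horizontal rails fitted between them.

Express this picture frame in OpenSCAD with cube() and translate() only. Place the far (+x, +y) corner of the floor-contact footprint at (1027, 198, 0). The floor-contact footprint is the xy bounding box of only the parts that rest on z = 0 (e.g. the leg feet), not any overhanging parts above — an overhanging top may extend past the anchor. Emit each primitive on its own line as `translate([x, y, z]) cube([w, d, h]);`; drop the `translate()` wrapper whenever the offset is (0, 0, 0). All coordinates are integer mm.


translate([363, 165, 0]) cube([60, 33, 297]);
translate([967, 165, 0]) cube([60, 33, 297]);
translate([423, 165, 0]) cube([544, 33, 60]);
translate([423, 165, 237]) cube([544, 33, 60]);


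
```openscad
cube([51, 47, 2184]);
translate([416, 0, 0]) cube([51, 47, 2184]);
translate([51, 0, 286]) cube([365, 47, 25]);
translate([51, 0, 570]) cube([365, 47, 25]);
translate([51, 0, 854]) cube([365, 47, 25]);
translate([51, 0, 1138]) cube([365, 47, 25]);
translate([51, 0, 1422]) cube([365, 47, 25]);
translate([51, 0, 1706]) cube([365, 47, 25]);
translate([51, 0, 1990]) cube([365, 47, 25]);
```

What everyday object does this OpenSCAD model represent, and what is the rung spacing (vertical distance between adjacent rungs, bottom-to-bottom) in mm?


A ladder. The rung spacing is 284 mm.

Two tall 51×47 posts with 7 short bars between them — a ladder. Adjacent rungs sit at z = 286 and z = 570, so the spacing is 570 − 286 = 284 mm.


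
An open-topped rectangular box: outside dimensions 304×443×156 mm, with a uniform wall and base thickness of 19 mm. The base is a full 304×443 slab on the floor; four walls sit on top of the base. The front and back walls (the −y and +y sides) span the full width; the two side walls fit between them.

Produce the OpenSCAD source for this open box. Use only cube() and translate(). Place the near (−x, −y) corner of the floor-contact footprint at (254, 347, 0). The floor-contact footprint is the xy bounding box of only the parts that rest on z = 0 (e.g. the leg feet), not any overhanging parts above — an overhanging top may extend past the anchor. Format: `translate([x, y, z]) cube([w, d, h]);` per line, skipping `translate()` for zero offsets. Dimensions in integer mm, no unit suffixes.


translate([254, 347, 0]) cube([304, 443, 19]);
translate([254, 347, 19]) cube([304, 19, 137]);
translate([254, 771, 19]) cube([304, 19, 137]);
translate([254, 366, 19]) cube([19, 405, 137]);
translate([539, 366, 19]) cube([19, 405, 137]);


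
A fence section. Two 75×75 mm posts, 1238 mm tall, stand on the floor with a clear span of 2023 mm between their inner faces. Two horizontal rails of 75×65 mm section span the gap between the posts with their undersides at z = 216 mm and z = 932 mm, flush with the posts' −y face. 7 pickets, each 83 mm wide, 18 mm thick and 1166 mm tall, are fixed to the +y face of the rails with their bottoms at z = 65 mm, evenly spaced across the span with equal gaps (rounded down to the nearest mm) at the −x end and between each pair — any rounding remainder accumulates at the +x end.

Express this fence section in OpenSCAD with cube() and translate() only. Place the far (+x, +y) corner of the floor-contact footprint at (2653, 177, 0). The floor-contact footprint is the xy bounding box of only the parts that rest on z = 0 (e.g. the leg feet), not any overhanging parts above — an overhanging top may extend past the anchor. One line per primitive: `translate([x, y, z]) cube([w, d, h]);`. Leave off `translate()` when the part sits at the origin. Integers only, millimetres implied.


translate([480, 102, 0]) cube([75, 75, 1238]);
translate([2578, 102, 0]) cube([75, 75, 1238]);
translate([555, 102, 216]) cube([2023, 75, 65]);
translate([555, 102, 932]) cube([2023, 75, 65]);
translate([735, 177, 65]) cube([83, 18, 1166]);
translate([998, 177, 65]) cube([83, 18, 1166]);
translate([1261, 177, 65]) cube([83, 18, 1166]);
translate([1524, 177, 65]) cube([83, 18, 1166]);
translate([1787, 177, 65]) cube([83, 18, 1166]);
translate([2050, 177, 65]) cube([83, 18, 1166]);
translate([2313, 177, 65]) cube([83, 18, 1166]);


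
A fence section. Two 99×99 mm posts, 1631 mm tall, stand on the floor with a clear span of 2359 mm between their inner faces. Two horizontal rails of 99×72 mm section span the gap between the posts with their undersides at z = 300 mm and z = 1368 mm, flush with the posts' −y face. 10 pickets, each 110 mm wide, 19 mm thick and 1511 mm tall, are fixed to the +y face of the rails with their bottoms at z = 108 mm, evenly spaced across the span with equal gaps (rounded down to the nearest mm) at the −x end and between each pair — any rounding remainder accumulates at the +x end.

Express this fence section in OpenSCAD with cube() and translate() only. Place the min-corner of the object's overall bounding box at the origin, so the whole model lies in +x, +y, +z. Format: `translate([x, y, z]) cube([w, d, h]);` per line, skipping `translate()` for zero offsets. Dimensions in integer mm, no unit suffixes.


cube([99, 99, 1631]);
translate([2458, 0, 0]) cube([99, 99, 1631]);
translate([99, 0, 300]) cube([2359, 99, 72]);
translate([99, 0, 1368]) cube([2359, 99, 72]);
translate([213, 99, 108]) cube([110, 19, 1511]);
translate([437, 99, 108]) cube([110, 19, 1511]);
translate([661, 99, 108]) cube([110, 19, 1511]);
translate([885, 99, 108]) cube([110, 19, 1511]);
translate([1109, 99, 108]) cube([110, 19, 1511]);
translate([1333, 99, 108]) cube([110, 19, 1511]);
translate([1557, 99, 108]) cube([110, 19, 1511]);
translate([1781, 99, 108]) cube([110, 19, 1511]);
translate([2005, 99, 108]) cube([110, 19, 1511]);
translate([2229, 99, 108]) cube([110, 19, 1511]);


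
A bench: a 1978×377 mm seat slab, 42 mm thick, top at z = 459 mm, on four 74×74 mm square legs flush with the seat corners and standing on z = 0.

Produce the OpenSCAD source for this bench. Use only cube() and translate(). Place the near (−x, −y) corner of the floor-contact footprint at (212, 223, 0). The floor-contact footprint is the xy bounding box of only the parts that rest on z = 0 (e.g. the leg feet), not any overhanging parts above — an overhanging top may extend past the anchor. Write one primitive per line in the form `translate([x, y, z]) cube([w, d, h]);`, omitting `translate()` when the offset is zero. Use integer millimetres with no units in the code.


translate([212, 223, 417]) cube([1978, 377, 42]);
translate([212, 223, 0]) cube([74, 74, 417]);
translate([212, 526, 0]) cube([74, 74, 417]);
translate([2116, 223, 0]) cube([74, 74, 417]);
translate([2116, 526, 0]) cube([74, 74, 417]);


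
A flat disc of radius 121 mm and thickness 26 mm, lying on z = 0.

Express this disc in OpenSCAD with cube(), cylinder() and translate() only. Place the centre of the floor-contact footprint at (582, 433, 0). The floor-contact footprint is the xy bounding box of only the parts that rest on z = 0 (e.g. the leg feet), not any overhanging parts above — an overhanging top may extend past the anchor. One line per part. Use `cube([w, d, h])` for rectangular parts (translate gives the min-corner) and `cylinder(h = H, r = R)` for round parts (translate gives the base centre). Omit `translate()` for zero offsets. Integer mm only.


translate([582, 433, 0]) cylinder(h = 26, r = 121);


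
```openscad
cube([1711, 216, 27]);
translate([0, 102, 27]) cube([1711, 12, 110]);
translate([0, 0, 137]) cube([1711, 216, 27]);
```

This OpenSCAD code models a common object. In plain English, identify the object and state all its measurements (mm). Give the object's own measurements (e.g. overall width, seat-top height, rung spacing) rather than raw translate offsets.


An I-beam lying along x, 1711 mm long. Overall section height 164 mm. Two flanges 216 mm wide (y) and 27 mm thick, one on the floor and one at the top; a web 12 mm thick runs between them, centred on the flange width.


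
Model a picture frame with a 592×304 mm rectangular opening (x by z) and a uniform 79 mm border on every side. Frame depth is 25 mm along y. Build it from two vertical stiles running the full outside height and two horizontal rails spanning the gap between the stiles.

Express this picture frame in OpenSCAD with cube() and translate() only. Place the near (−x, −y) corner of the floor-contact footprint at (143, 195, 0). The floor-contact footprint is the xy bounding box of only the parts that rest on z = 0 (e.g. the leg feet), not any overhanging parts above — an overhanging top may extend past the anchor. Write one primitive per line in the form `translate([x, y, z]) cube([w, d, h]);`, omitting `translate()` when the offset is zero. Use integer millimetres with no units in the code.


translate([143, 195, 0]) cube([79, 25, 462]);
translate([814, 195, 0]) cube([79, 25, 462]);
translate([222, 195, 0]) cube([592, 25, 79]);
translate([222, 195, 383]) cube([592, 25, 79]);


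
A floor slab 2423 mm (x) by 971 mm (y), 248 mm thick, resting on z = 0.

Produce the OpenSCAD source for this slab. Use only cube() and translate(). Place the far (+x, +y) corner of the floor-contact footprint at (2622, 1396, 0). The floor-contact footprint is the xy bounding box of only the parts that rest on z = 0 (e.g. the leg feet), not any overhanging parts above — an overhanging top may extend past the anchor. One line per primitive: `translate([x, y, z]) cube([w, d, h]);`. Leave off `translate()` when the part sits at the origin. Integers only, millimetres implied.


translate([199, 425, 0]) cube([2423, 971, 248]);


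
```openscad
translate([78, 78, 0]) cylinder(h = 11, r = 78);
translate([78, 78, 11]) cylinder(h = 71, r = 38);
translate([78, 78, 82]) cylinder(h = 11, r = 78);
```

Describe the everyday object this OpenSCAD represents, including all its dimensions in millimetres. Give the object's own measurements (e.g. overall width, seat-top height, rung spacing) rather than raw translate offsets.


A spool: two coaxial disc flanges of radius 78 mm and thickness 11 mm, joined by a core cylinder of radius 38 mm and height 71 mm. The lower flange rests on z = 0 and the three cylinders share a vertical axis.


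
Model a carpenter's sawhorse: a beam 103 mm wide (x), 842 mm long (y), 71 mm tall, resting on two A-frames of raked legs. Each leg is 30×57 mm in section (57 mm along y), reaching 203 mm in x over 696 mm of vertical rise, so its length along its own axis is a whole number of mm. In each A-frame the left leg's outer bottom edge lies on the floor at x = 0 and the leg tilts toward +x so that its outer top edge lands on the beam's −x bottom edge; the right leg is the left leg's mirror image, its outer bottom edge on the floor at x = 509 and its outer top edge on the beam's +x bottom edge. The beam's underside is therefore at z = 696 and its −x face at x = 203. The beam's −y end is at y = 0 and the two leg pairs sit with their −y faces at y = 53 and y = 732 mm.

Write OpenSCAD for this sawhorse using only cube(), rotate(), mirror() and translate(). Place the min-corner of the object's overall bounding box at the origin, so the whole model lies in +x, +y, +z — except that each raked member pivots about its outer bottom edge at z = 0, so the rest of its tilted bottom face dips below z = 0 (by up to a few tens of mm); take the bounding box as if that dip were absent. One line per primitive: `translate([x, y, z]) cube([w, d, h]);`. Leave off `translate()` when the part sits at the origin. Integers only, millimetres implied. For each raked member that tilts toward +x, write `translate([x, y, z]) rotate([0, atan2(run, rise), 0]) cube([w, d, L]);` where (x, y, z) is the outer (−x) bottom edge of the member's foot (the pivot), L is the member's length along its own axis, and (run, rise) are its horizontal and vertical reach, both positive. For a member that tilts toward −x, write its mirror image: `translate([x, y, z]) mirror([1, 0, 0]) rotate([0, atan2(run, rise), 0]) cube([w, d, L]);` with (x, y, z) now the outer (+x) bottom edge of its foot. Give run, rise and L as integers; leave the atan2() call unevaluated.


// leg length = √(203² + 696²) = 725
// right-leg outer foot x = 2·203 + 103 = 509
// beam min-corner = (203, 0, 696)
translate([203, 0, 696]) cube([103, 842, 71]);
translate([0, 53, 0]) rotate([0, atan2(203, 696), 0]) cube([30, 57, 725]);
translate([509, 53, 0]) mirror([1, 0, 0]) rotate([0, atan2(203, 696), 0]) cube([30, 57, 725]);
translate([0, 732, 0]) rotate([0, atan2(203, 696), 0]) cube([30, 57, 725]);
translate([509, 732, 0]) mirror([1, 0, 0]) rotate([0, atan2(203, 696), 0]) cube([30, 57, 725]);


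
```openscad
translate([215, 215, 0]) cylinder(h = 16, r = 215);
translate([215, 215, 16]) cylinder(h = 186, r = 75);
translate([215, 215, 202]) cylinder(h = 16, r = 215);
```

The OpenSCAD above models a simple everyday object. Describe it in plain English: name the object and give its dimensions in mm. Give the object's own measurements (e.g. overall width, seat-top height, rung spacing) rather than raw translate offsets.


A spool: two coaxial disc flanges of radius 215 mm and thickness 16 mm, joined by a core cylinder of radius 75 mm and height 186 mm. The lower flange rests on z = 0 and the three cylinders share a vertical axis.


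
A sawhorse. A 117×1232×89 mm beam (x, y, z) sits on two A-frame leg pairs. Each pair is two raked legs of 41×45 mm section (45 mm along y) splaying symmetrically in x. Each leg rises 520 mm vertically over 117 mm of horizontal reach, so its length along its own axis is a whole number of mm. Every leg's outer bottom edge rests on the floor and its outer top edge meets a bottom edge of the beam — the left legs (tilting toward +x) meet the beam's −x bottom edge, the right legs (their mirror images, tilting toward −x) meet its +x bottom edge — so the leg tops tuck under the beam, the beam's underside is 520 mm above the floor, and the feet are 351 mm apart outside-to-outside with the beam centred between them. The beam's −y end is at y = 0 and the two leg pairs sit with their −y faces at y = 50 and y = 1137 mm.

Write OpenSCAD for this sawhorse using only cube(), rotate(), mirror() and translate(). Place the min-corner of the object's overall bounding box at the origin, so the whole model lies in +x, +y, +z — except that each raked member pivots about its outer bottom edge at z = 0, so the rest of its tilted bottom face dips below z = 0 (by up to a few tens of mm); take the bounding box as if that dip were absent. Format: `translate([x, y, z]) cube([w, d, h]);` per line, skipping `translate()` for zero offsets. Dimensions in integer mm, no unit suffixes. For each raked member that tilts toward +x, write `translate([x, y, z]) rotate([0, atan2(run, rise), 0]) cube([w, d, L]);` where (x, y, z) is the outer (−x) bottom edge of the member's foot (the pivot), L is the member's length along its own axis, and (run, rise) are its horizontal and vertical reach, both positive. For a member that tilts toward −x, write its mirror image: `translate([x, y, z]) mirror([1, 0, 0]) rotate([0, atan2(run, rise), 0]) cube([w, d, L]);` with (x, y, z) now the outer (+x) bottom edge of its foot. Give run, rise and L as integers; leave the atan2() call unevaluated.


translate([117, 0, 520]) cube([117, 1232, 89]);
translate([0, 50, 0]) rotate([0, atan2(117, 520), 0]) cube([41, 45, 533]);
translate([351, 50, 0]) mirror([1, 0, 0]) rotate([0, atan2(117, 520), 0]) cube([41, 45, 533]);
translate([0, 1137, 0]) rotate([0, atan2(117, 520), 0]) cube([41, 45, 533]);
translate([351, 1137, 0]) mirror([1, 0, 0]) rotate([0, atan2(117, 520), 0]) cube([41, 45, 533]);


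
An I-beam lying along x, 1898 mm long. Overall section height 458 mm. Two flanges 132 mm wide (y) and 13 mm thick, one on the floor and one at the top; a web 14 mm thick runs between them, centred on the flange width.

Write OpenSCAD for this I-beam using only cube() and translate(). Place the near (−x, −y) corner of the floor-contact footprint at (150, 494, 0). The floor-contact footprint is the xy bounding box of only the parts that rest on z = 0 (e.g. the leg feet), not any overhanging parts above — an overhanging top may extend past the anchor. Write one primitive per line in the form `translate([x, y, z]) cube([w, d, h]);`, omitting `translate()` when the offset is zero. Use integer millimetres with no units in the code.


translate([150, 494, 0]) cube([1898, 132, 13]);
translate([150, 553, 13]) cube([1898, 14, 432]);
translate([150, 494, 445]) cube([1898, 132, 13]);


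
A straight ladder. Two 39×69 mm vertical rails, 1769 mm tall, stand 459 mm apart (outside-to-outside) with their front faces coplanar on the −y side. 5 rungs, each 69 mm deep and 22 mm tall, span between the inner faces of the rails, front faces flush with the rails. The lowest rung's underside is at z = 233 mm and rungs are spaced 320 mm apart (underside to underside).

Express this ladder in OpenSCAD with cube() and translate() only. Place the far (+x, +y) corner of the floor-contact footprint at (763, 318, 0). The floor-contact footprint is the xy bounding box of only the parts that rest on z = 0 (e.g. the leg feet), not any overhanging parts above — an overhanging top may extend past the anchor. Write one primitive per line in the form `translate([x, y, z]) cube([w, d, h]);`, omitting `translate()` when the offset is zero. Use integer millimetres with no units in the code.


translate([304, 249, 0]) cube([39, 69, 1769]);
translate([724, 249, 0]) cube([39, 69, 1769]);
translate([343, 249, 233]) cube([381, 69, 22]);
translate([343, 249, 553]) cube([381, 69, 22]);
translate([343, 249, 873]) cube([381, 69, 22]);
translate([343, 249, 1193]) cube([381, 69, 22]);
translate([343, 249, 1513]) cube([381, 69, 22]);


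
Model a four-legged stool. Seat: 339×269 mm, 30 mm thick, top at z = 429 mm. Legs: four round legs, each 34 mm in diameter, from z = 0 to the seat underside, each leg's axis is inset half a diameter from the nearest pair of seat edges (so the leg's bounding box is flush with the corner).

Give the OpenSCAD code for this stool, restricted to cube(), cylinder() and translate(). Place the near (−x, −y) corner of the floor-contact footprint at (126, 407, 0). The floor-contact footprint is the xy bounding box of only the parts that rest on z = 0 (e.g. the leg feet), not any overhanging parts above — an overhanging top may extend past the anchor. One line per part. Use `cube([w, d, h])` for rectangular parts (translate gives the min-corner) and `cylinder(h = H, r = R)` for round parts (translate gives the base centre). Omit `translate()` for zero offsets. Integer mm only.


translate([126, 407, 399]) cube([339, 269, 30]);
translate([143, 424, 0]) cylinder(h = 399, r = 17);
translate([448, 424, 0]) cylinder(h = 399, r = 17);
translate([143, 659, 0]) cylinder(h = 399, r = 17);
translate([448, 659, 0]) cylinder(h = 399, r = 17);


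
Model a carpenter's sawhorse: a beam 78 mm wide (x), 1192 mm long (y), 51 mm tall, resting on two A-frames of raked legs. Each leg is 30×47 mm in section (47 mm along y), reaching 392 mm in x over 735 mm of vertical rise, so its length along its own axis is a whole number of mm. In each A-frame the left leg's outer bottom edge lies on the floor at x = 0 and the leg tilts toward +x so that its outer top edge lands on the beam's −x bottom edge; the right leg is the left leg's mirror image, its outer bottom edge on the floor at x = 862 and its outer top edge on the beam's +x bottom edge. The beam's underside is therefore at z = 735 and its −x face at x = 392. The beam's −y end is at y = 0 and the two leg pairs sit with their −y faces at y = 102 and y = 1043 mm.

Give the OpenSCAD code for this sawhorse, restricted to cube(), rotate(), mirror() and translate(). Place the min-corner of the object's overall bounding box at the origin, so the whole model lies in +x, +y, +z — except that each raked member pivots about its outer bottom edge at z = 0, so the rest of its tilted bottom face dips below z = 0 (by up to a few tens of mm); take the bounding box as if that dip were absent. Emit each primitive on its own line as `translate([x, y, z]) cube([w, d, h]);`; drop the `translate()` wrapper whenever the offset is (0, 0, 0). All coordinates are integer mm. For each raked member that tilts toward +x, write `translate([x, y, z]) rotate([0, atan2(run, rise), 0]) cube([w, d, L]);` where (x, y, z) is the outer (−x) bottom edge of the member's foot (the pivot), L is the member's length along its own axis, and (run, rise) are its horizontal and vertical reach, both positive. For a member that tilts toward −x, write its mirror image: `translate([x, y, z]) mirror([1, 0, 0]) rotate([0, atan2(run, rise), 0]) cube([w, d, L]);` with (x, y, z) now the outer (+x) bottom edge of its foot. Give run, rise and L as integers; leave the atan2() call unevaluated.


translate([392, 0, 735]) cube([78, 1192, 51]);
translate([0, 102, 0]) rotate([0, atan2(392, 735), 0]) cube([30, 47, 833]);
translate([862, 102, 0]) mirror([1, 0, 0]) rotate([0, atan2(392, 735), 0]) cube([30, 47, 833]);
translate([0, 1043, 0]) rotate([0, atan2(392, 735), 0]) cube([30, 47, 833]);
translate([862, 1043, 0]) mirror([1, 0, 0]) rotate([0, atan2(392, 735), 0]) cube([30, 47, 833]);


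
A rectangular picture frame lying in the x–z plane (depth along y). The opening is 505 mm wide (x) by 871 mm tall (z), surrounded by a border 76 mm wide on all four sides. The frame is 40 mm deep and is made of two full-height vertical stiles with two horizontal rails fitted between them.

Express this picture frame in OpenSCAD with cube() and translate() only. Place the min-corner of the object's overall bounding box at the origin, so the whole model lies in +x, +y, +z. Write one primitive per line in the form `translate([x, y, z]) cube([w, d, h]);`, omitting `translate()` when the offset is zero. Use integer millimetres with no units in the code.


cube([76, 40, 1023]);
translate([581, 0, 0]) cube([76, 40, 1023]);
translate([76, 0, 0]) cube([505, 40, 76]);
translate([76, 0, 947]) cube([505, 40, 76]);


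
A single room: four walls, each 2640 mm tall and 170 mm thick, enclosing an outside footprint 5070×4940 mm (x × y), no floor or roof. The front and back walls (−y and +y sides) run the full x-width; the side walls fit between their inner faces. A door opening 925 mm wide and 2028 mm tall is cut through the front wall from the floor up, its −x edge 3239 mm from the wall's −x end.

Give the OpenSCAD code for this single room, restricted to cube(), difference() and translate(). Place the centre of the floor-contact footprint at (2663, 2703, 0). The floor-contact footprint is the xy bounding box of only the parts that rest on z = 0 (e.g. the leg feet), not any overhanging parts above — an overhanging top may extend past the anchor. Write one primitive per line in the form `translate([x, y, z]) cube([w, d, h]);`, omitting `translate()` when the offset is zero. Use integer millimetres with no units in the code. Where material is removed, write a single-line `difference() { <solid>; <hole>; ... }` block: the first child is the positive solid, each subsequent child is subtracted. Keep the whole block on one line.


difference() { translate([128, 233, 0]) cube([5070, 170, 2640]); translate([3367, 233, 0]) cube([925, 170, 2028]); }
translate([128, 5003, 0]) cube([5070, 170, 2640]);
translate([128, 403, 0]) cube([170, 4600, 2640]);
translate([5028, 403, 0]) cube([170, 4600, 2640]);


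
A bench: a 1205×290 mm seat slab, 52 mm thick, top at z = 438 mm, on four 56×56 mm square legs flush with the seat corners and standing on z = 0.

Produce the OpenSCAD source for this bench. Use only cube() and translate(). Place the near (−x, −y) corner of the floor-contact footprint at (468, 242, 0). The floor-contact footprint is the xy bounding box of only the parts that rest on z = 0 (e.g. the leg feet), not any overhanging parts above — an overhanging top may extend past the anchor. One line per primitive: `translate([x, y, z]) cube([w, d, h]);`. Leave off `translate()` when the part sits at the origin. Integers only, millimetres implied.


// leg_h = 438 − 52 = 386
translate([468, 242, 386]) cube([1205, 290, 52]);
translate([468, 242, 0]) cube([56, 56, 386]);
translate([468, 476, 0]) cube([56, 56, 386]);
translate([1617, 242, 0]) cube([56, 56, 386]);
translate([1617, 476, 0]) cube([56, 56, 386]);


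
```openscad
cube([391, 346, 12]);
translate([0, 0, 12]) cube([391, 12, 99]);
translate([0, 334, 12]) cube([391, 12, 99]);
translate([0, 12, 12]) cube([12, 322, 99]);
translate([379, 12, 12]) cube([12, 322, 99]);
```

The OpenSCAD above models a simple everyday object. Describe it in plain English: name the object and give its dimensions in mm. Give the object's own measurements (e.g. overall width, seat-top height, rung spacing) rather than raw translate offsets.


An open-topped rectangular box: outside dimensions 391×346×111 mm, with a uniform wall and base thickness of 12 mm. The base is a full 391×346 slab on the floor; four walls sit on top of the base. The front and back walls (the −y and +y sides) span the full width; the two side walls fit between them.


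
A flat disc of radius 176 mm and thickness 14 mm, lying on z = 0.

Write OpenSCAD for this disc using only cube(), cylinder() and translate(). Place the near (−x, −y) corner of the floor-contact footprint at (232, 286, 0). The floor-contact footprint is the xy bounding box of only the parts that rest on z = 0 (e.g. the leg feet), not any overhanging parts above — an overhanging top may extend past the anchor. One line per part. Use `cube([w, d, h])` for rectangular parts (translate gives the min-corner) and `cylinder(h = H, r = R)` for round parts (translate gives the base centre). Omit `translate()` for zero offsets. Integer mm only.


translate([408, 462, 0]) cylinder(h = 14, r = 176);


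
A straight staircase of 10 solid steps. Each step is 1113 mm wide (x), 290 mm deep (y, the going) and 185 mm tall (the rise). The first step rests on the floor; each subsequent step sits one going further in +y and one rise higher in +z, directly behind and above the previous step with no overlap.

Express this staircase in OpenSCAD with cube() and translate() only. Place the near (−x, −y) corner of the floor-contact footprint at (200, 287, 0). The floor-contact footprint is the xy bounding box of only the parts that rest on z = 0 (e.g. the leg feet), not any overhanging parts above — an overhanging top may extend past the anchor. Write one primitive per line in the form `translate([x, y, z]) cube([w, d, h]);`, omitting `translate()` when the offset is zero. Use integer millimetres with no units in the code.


translate([200, 287, 0]) cube([1113, 290, 185]);
translate([200, 577, 185]) cube([1113, 290, 185]);
translate([200, 867, 370]) cube([1113, 290, 185]);
translate([200, 1157, 555]) cube([1113, 290, 185]);
translate([200, 1447, 740]) cube([1113, 290, 185]);
translate([200, 1737, 925]) cube([1113, 290, 185]);
translate([200, 2027, 1110]) cube([1113, 290, 185]);
translate([200, 2317, 1295]) cube([1113, 290, 185]);
translate([200, 2607, 1480]) cube([1113, 290, 185]);
translate([200, 2897, 1665]) cube([1113, 290, 185]);


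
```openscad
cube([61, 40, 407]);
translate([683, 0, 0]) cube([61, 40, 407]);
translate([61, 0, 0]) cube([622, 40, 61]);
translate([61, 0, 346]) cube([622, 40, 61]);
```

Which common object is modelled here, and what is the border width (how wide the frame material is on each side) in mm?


A picture frame. The border width is 61 mm.

Four thin pieces enclosing a rectangular opening — a picture frame. The two full-height stiles are 407 mm tall; the top rail sits at z = 346 and is 61 mm tall, so the border above the opening is 407 − 346 = 61 mm, matching the stile x-width.


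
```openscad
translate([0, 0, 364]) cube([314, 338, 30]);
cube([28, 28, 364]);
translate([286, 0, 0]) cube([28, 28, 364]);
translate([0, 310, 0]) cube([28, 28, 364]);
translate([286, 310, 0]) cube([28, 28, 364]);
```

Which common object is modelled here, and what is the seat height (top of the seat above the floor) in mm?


A stool. The seat height is 394 mm.

A 314×338×30 slab at z = 364 on four corner posts — a stool. The seat top is 364 + 30 = 394 mm.


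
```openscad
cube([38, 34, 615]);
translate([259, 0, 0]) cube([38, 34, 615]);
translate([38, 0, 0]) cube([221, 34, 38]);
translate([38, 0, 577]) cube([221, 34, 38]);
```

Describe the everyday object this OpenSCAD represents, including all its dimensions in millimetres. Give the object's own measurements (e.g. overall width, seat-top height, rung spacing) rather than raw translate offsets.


A rectangular picture frame lying in the x–z plane (depth along y). The opening is 221 mm wide (x) by 539 mm tall (z), surrounded by a border 38 mm wide on all four sides. The frame is 34 mm deep and is made of two full-height vertical stiles with two horizontal rails fitted between them.


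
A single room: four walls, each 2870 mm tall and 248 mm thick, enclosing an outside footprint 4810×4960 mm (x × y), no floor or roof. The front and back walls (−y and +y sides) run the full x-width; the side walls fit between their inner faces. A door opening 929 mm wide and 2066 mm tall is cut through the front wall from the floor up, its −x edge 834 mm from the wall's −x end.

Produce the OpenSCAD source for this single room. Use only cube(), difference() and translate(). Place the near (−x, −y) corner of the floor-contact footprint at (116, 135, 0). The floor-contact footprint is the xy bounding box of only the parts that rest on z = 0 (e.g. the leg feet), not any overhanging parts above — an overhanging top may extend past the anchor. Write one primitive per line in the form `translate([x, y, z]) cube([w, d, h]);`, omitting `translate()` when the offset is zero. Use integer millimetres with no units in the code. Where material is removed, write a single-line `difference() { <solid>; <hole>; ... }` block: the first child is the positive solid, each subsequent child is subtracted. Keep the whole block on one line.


difference() { translate([116, 135, 0]) cube([4810, 248, 2870]); translate([950, 135, 0]) cube([929, 248, 2066]); }
translate([116, 4847, 0]) cube([4810, 248, 2870]);
translate([116, 383, 0]) cube([248, 4464, 2870]);
translate([4678, 383, 0]) cube([248, 4464, 2870]);
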